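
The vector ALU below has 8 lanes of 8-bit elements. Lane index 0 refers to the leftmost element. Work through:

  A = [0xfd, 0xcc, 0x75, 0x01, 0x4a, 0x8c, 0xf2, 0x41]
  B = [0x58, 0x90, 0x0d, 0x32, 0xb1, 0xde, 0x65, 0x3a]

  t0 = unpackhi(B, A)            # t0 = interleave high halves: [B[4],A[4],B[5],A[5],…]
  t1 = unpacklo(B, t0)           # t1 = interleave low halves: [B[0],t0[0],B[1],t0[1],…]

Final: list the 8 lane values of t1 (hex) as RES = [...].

RES = [0x58, 0xb1, 0x90, 0x4a, 0x0d, 0xde, 0x32, 0x8c]

  t0: b1 4a de 8c 65 f2 3a 41
  t1: 58 b1 90 4a 0d de 32 8c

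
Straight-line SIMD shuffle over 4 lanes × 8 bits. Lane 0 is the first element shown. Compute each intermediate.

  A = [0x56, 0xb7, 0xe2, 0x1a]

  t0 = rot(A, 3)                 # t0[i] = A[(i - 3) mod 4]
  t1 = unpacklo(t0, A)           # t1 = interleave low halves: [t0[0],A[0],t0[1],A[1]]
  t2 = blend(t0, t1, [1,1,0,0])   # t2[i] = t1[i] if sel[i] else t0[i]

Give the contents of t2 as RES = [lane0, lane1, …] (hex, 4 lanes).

RES = [0xb7, 0x56, 0x1a, 0x56]

→ t0 |b7|e2|1a|56|
→ t1 |b7|56|e2|b7|
→ t2 |b7|56|1a|56|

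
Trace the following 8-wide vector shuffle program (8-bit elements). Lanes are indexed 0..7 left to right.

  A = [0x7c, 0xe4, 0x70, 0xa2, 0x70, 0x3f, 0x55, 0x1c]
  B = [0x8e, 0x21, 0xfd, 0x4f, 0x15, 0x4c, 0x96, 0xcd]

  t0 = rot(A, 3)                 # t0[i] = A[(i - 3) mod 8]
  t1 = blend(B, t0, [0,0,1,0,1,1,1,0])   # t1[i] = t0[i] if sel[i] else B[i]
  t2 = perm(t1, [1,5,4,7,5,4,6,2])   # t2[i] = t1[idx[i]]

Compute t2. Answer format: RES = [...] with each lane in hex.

  t0: 3f 55 1c 7c e4 70 a2 70
  t1: 8e 21 1c 4f e4 70 a2 cd
  t2: 21 70 e4 cd 70 e4 a2 1c

RES = [ 0x21  0x70  0xe4  0xcd  0x70  0xe4  0xa2  0x1c ]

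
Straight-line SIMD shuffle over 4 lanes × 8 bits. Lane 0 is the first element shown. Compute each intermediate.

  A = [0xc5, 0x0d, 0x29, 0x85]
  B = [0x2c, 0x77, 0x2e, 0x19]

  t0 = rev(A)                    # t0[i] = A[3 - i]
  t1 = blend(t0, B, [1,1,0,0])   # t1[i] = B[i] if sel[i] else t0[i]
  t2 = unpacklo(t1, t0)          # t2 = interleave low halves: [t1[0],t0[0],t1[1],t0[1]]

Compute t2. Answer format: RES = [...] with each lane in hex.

RES = [ 0x2c  0x85  0x77  0x29 ]

  t0: 85 29 0d c5
  t1: 2c 77 0d c5
  t2: 2c 85 77 29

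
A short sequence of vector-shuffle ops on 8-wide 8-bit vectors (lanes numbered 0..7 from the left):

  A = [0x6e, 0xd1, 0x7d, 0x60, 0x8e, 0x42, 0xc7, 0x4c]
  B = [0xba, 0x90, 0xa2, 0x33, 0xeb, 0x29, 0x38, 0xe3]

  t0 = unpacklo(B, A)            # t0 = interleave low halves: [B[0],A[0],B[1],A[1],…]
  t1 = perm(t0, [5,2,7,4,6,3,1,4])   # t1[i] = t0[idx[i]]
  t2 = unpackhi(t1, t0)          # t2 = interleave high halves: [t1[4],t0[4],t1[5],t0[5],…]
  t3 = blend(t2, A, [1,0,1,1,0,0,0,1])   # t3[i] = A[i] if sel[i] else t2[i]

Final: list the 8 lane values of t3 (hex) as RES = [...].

RES = [ 0x6e  0xa2  0x7d  0x60  0x6e  0x33  0xa2  0x4c ]

→ t0 |ba|6e|90|d1|a2|7d|33|60|
→ t1 |7d|90|60|a2|33|d1|6e|a2|
→ t2 |33|a2|d1|7d|6e|33|a2|60|
→ t3 |6e|a2|7d|60|6e|33|a2|4c|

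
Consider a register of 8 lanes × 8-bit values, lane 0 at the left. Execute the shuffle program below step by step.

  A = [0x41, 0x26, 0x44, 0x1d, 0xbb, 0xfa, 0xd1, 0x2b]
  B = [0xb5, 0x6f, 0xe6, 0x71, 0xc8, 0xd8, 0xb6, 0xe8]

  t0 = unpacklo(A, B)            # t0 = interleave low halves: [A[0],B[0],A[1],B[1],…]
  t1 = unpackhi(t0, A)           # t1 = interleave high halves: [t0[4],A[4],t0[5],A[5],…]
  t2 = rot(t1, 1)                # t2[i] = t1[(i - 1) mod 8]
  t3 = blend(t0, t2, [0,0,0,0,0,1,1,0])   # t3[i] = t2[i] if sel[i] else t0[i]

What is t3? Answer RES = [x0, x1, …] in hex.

  t0: 41 b5 26 6f 44 e6 1d 71
  t1: 44 bb e6 fa 1d d1 71 2b
  t2: 2b 44 bb e6 fa 1d d1 71
  t3: 41 b5 26 6f 44 1d d1 71

RES = [ 0x41  0xb5  0x26  0x6f  0x44  0x1d  0xd1  0x71 ]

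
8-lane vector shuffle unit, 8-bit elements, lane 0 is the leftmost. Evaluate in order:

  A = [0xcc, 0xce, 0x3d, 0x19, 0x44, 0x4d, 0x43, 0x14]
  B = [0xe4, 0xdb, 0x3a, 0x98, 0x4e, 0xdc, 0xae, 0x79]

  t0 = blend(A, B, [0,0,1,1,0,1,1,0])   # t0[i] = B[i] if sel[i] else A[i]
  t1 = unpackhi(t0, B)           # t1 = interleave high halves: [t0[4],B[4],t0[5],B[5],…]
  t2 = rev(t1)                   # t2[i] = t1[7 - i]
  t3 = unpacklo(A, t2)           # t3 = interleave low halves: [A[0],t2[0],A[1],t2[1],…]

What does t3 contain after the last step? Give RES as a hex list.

→ t0 |cc|ce|3a|98|44|dc|ae|14|
→ t1 |44|4e|dc|dc|ae|ae|14|79|
→ t2 |79|14|ae|ae|dc|dc|4e|44|
→ t3 |cc|79|ce|14|3d|ae|19|ae|

RES = [ 0xcc  0x79  0xce  0x14  0x3d  0xae  0x19  0xae ]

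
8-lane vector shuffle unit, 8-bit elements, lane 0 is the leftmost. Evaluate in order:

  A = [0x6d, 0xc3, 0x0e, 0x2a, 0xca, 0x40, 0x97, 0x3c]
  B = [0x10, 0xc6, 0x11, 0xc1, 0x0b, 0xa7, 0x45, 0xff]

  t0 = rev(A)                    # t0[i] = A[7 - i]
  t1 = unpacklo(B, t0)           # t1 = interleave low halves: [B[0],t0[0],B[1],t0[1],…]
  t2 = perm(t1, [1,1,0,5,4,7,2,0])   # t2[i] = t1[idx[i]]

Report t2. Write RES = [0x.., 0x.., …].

RES = [0x3c, 0x3c, 0x10, 0x40, 0x11, 0xca, 0xc6, 0x10]

  t0: 3c 97 40 ca 2a 0e c3 6d
  t1: 10 3c c6 97 11 40 c1 ca
  t2: 3c 3c 10 40 11 ca c6 10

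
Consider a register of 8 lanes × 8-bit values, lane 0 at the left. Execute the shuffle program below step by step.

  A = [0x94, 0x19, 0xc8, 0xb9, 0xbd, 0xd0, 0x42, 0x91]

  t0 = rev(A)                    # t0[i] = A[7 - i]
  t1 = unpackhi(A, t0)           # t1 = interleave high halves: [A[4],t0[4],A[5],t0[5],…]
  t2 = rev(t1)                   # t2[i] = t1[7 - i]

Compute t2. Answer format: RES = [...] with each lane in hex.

  t0: 91 42 d0 bd b9 c8 19 94
  t1: bd b9 d0 c8 42 19 91 94
  t2: 94 91 19 42 c8 d0 b9 bd

RES = [ 0x94  0x91  0x19  0x42  0xc8  0xd0  0xb9  0xbd ]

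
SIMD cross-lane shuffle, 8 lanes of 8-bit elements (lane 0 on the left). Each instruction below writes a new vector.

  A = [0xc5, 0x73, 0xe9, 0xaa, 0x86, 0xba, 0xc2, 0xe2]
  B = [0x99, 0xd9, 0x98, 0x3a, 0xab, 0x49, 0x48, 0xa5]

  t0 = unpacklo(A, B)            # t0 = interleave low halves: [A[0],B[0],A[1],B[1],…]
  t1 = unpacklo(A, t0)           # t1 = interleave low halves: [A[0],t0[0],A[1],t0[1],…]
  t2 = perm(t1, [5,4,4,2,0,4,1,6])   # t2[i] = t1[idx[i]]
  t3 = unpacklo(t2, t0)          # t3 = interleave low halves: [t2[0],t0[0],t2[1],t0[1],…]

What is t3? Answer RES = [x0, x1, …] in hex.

t0 = [0xc5, 0x99, 0x73, 0xd9, 0xe9, 0x98, 0xaa, 0x3a]
t1 = [0xc5, 0xc5, 0x73, 0x99, 0xe9, 0x73, 0xaa, 0xd9]
t2 = [0x73, 0xe9, 0xe9, 0x73, 0xc5, 0xe9, 0xc5, 0xaa]
t3 = [0x73, 0xc5, 0xe9, 0x99, 0xe9, 0x73, 0x73, 0xd9]

RES = [ 0x73  0xc5  0xe9  0x99  0xe9  0x73  0x73  0xd9 ]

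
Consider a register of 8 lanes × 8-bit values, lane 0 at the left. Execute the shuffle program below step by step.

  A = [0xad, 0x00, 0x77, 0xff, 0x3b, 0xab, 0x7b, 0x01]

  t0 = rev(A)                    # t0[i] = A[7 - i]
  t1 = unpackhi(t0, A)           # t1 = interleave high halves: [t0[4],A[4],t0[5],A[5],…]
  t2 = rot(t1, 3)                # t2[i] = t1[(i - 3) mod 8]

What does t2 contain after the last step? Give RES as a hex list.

RES = [ 0x7b  0xad  0x01  0xff  0x3b  0x77  0xab  0x00 ]

→ t0 |01|7b|ab|3b|ff|77|00|ad|
→ t1 |ff|3b|77|ab|00|7b|ad|01|
→ t2 |7b|ad|01|ff|3b|77|ab|00|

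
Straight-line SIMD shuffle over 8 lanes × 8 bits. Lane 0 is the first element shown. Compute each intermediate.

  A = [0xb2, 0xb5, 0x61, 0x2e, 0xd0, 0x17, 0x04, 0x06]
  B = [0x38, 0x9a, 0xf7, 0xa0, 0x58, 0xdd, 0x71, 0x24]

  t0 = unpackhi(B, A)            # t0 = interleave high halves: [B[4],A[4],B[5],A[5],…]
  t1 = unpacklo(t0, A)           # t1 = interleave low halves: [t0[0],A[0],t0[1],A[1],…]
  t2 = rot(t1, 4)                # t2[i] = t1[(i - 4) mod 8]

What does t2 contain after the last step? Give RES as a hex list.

RES = [ 0xdd  0x61  0x17  0x2e  0x58  0xb2  0xd0  0xb5 ]

  t0: 58 d0 dd 17 71 04 24 06
  t1: 58 b2 d0 b5 dd 61 17 2e
  t2: dd 61 17 2e 58 b2 d0 b5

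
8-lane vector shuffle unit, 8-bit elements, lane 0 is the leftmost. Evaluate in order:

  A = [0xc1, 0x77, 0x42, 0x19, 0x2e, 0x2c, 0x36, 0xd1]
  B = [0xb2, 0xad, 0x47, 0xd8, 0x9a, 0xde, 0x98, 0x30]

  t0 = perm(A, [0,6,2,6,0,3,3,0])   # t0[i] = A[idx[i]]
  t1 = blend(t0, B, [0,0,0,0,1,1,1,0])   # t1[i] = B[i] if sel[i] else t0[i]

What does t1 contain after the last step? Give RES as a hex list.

RES = [ 0xc1  0x36  0x42  0x36  0x9a  0xde  0x98  0xc1 ]

  t0: c1 36 42 36 c1 19 19 c1
  t1: c1 36 42 36 9a de 98 c1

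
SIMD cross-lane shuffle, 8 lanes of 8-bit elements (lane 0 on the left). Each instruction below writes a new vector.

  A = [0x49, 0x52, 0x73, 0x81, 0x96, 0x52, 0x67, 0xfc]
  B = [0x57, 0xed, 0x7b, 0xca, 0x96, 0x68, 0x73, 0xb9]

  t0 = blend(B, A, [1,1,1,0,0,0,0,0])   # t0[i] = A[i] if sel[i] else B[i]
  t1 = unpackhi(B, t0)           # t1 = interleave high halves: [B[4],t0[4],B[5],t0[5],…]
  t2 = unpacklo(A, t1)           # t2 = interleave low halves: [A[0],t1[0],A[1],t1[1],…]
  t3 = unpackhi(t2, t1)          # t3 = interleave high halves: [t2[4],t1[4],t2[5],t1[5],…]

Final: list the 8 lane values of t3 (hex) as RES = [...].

RES = [0x73, 0x73, 0x68, 0x73, 0x81, 0xb9, 0x68, 0xb9]

  t0: 49 52 73 ca 96 68 73 b9
  t1: 96 96 68 68 73 73 b9 b9
  t2: 49 96 52 96 73 68 81 68
  t3: 73 73 68 73 81 b9 68 b9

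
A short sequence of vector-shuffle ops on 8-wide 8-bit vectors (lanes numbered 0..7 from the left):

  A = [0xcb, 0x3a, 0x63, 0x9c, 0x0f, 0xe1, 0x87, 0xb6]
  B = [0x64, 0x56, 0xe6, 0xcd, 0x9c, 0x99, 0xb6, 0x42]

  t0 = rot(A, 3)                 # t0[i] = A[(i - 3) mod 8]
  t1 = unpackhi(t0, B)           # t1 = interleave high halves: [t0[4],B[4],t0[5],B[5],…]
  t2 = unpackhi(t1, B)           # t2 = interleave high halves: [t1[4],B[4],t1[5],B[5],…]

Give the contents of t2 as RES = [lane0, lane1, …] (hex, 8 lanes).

t0 = [0xe1, 0x87, 0xb6, 0xcb, 0x3a, 0x63, 0x9c, 0x0f]
t1 = [0x3a, 0x9c, 0x63, 0x99, 0x9c, 0xb6, 0x0f, 0x42]
t2 = [0x9c, 0x9c, 0xb6, 0x99, 0x0f, 0xb6, 0x42, 0x42]

RES = [ 0x9c  0x9c  0xb6  0x99  0x0f  0xb6  0x42  0x42 ]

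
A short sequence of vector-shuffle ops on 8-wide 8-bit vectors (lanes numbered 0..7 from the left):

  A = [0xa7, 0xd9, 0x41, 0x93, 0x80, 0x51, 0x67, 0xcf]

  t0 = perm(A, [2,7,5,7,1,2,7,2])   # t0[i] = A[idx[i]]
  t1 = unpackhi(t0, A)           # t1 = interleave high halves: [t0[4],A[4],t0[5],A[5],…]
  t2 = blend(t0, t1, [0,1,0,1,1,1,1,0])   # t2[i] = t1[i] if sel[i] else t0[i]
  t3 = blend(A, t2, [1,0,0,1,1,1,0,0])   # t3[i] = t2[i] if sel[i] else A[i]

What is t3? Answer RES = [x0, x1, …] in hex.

→ t0 |41|cf|51|cf|d9|41|cf|41|
→ t1 |d9|80|41|51|cf|67|41|cf|
→ t2 |41|80|51|51|cf|67|41|41|
→ t3 |41|d9|41|51|cf|67|67|cf|

RES = [ 0x41  0xd9  0x41  0x51  0xcf  0x67  0x67  0xcf ]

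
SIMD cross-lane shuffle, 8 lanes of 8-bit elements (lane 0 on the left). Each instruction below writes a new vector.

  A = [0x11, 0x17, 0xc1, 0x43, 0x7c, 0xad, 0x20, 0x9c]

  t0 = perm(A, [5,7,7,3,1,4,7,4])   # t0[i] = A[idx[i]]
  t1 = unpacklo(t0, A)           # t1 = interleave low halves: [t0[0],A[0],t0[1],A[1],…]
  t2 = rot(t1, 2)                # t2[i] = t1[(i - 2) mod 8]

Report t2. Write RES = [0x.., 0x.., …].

RES = [0x43, 0x43, 0xad, 0x11, 0x9c, 0x17, 0x9c, 0xc1]

  t0: ad 9c 9c 43 17 7c 9c 7c
  t1: ad 11 9c 17 9c c1 43 43
  t2: 43 43 ad 11 9c 17 9c c1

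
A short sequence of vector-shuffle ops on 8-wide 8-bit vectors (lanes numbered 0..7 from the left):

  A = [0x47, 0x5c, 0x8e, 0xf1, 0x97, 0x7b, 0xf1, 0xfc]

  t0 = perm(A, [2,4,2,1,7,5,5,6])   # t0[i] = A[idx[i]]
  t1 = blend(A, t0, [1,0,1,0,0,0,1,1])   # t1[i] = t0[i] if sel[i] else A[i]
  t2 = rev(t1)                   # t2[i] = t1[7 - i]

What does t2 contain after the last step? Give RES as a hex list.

→ t0 |8e|97|8e|5c|fc|7b|7b|f1|
→ t1 |8e|5c|8e|f1|97|7b|7b|f1|
→ t2 |f1|7b|7b|97|f1|8e|5c|8e|

RES = [ 0xf1  0x7b  0x7b  0x97  0xf1  0x8e  0x5c  0x8e ]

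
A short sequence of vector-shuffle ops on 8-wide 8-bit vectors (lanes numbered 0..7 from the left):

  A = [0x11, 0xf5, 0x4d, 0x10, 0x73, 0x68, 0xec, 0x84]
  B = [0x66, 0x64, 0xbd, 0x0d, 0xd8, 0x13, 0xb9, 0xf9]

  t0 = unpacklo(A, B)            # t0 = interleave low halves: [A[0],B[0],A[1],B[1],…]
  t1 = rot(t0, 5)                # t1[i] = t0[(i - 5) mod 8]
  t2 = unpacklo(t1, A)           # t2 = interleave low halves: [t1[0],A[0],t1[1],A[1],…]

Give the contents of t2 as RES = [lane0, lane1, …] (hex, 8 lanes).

  t0: 11 66 f5 64 4d bd 10 0d
  t1: 64 4d bd 10 0d 11 66 f5
  t2: 64 11 4d f5 bd 4d 10 10

RES = [ 0x64  0x11  0x4d  0xf5  0xbd  0x4d  0x10  0x10 ]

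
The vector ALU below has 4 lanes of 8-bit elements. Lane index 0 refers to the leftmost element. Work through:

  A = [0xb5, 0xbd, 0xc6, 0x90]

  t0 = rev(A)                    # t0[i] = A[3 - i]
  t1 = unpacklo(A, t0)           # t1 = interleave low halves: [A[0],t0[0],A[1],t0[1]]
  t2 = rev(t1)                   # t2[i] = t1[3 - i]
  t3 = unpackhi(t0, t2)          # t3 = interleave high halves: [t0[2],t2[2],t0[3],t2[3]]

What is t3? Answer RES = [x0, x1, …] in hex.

  t0: 90 c6 bd b5
  t1: b5 90 bd c6
  t2: c6 bd 90 b5
  t3: bd 90 b5 b5

RES = [ 0xbd  0x90  0xb5  0xb5 ]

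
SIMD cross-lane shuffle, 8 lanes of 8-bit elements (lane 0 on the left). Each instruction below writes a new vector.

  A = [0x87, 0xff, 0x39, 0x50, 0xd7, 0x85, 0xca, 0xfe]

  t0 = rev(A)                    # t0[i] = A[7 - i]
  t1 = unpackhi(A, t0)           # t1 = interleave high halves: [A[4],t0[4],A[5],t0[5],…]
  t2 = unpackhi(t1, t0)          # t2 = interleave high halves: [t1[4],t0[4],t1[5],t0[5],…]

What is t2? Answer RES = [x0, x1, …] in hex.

RES = [ 0xca  0x50  0xff  0x39  0xfe  0xff  0x87  0x87 ]

  t0: fe ca 85 d7 50 39 ff 87
  t1: d7 50 85 39 ca ff fe 87
  t2: ca 50 ff 39 fe ff 87 87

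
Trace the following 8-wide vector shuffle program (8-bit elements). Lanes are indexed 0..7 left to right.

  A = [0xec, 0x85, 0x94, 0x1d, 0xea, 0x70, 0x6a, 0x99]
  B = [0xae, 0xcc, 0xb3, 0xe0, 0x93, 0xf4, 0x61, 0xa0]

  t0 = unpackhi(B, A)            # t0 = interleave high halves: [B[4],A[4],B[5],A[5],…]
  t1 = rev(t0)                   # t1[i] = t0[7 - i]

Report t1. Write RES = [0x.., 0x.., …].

RES = [0x99, 0xa0, 0x6a, 0x61, 0x70, 0xf4, 0xea, 0x93]

  t0: 93 ea f4 70 61 6a a0 99
  t1: 99 a0 6a 61 70 f4 ea 93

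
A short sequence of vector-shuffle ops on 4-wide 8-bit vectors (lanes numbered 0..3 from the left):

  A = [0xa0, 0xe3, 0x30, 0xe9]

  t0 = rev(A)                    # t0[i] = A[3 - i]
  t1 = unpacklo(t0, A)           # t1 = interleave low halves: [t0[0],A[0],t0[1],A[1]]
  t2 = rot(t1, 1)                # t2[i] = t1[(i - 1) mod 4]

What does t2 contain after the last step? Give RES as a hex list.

RES = [ 0xe3  0xe9  0xa0  0x30 ]

  t0: e9 30 e3 a0
  t1: e9 a0 30 e3
  t2: e3 e9 a0 30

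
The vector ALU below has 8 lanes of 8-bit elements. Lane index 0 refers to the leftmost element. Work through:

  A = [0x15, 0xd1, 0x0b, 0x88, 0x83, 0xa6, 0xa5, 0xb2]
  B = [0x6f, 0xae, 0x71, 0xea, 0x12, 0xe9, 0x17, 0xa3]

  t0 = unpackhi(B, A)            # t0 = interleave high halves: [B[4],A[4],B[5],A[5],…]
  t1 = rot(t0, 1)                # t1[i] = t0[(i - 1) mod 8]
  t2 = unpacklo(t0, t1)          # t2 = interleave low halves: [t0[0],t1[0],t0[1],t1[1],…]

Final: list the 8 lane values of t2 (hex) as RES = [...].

RES = [0x12, 0xb2, 0x83, 0x12, 0xe9, 0x83, 0xa6, 0xe9]

→ t0 |12|83|e9|a6|17|a5|a3|b2|
→ t1 |b2|12|83|e9|a6|17|a5|a3|
→ t2 |12|b2|83|12|e9|83|a6|e9|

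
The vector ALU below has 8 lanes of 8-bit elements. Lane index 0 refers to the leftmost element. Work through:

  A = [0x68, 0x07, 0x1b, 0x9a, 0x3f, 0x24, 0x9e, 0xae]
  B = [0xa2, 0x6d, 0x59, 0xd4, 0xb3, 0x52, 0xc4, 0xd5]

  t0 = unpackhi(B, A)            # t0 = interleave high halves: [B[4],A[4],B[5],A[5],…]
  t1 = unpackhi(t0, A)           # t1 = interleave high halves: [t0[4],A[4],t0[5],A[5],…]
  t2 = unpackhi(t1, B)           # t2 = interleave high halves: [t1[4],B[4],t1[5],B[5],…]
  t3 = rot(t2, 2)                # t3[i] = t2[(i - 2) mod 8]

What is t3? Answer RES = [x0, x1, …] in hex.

RES = [ 0xae  0xd5  0xd5  0xb3  0x9e  0x52  0xae  0xc4 ]

  t0: b3 3f 52 24 c4 9e d5 ae
  t1: c4 3f 9e 24 d5 9e ae ae
  t2: d5 b3 9e 52 ae c4 ae d5
  t3: ae d5 d5 b3 9e 52 ae c4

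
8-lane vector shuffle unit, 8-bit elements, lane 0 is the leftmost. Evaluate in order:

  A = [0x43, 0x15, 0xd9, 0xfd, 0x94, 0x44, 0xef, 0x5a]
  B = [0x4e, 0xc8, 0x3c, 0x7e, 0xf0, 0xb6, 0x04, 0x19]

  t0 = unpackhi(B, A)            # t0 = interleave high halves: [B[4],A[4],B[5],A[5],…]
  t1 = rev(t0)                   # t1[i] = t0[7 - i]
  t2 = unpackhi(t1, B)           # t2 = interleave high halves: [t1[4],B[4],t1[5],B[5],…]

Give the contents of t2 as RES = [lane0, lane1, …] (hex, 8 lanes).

→ t0 |f0|94|b6|44|04|ef|19|5a|
→ t1 |5a|19|ef|04|44|b6|94|f0|
→ t2 |44|f0|b6|b6|94|04|f0|19|

RES = [ 0x44  0xf0  0xb6  0xb6  0x94  0x04  0xf0  0x19 ]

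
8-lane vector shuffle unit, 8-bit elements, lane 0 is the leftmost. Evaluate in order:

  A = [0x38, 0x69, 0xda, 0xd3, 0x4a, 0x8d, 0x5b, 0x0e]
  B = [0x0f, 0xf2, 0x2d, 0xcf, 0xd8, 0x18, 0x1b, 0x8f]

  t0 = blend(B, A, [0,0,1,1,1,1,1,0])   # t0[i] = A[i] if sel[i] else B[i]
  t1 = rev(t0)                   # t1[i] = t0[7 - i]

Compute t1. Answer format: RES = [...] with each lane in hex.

RES = [ 0x8f  0x5b  0x8d  0x4a  0xd3  0xda  0xf2  0x0f ]

t0 = [0x0f, 0xf2, 0xda, 0xd3, 0x4a, 0x8d, 0x5b, 0x8f]
t1 = [0x8f, 0x5b, 0x8d, 0x4a, 0xd3, 0xda, 0xf2, 0x0f]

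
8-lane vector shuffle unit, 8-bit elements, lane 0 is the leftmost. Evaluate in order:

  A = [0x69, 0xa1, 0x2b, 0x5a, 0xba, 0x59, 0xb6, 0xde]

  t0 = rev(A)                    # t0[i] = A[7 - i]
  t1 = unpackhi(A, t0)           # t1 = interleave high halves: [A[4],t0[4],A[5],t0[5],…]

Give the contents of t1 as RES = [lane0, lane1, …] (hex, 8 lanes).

RES = [ 0xba  0x5a  0x59  0x2b  0xb6  0xa1  0xde  0x69 ]

→ t0 |de|b6|59|ba|5a|2b|a1|69|
→ t1 |ba|5a|59|2b|b6|a1|de|69|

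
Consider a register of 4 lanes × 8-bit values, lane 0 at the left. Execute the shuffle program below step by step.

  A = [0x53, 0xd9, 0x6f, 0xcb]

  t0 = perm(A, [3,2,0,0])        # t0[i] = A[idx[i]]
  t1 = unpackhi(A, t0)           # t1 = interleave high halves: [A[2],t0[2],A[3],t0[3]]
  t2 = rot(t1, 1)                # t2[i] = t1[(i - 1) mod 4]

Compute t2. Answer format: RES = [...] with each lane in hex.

t0 = [0xcb, 0x6f, 0x53, 0x53]
t1 = [0x6f, 0x53, 0xcb, 0x53]
t2 = [0x53, 0x6f, 0x53, 0xcb]

RES = [0x53, 0x6f, 0x53, 0xcb]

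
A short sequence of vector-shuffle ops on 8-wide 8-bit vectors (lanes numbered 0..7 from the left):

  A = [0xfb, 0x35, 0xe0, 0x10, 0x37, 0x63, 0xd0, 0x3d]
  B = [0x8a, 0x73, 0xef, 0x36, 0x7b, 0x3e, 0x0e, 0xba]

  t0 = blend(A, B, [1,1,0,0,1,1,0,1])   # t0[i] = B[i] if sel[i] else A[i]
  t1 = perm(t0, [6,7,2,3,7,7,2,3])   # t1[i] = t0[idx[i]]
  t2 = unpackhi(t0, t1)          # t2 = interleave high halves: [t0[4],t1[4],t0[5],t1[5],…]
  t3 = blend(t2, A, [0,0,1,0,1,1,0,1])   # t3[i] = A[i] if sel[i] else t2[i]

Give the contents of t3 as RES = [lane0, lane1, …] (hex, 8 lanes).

RES = [ 0x7b  0xba  0xe0  0xba  0x37  0x63  0xba  0x3d ]

t0 = [0x8a, 0x73, 0xe0, 0x10, 0x7b, 0x3e, 0xd0, 0xba]
t1 = [0xd0, 0xba, 0xe0, 0x10, 0xba, 0xba, 0xe0, 0x10]
t2 = [0x7b, 0xba, 0x3e, 0xba, 0xd0, 0xe0, 0xba, 0x10]
t3 = [0x7b, 0xba, 0xe0, 0xba, 0x37, 0x63, 0xba, 0x3d]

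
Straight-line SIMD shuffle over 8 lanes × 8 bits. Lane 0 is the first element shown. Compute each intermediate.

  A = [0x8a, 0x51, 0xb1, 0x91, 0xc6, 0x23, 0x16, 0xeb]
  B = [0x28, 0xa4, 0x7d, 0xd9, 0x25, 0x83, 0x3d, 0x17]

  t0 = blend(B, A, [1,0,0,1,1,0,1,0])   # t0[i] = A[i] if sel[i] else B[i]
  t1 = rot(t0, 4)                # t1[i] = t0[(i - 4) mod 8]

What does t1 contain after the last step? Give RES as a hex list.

t0 = [0x8a, 0xa4, 0x7d, 0x91, 0xc6, 0x83, 0x16, 0x17]
t1 = [0xc6, 0x83, 0x16, 0x17, 0x8a, 0xa4, 0x7d, 0x91]

RES = [ 0xc6  0x83  0x16  0x17  0x8a  0xa4  0x7d  0x91 ]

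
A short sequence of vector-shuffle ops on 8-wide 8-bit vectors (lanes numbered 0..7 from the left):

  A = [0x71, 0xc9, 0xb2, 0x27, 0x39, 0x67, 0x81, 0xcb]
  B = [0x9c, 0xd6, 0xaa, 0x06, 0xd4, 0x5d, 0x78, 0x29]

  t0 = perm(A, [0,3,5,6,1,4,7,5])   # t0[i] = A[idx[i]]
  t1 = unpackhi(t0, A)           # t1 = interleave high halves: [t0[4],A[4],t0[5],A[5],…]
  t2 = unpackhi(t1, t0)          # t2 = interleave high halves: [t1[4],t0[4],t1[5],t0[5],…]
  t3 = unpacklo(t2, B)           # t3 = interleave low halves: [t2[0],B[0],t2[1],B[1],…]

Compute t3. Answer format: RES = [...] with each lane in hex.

RES = [0xcb, 0x9c, 0xc9, 0xd6, 0x81, 0xaa, 0x39, 0x06]

  t0: 71 27 67 81 c9 39 cb 67
  t1: c9 39 39 67 cb 81 67 cb
  t2: cb c9 81 39 67 cb cb 67
  t3: cb 9c c9 d6 81 aa 39 06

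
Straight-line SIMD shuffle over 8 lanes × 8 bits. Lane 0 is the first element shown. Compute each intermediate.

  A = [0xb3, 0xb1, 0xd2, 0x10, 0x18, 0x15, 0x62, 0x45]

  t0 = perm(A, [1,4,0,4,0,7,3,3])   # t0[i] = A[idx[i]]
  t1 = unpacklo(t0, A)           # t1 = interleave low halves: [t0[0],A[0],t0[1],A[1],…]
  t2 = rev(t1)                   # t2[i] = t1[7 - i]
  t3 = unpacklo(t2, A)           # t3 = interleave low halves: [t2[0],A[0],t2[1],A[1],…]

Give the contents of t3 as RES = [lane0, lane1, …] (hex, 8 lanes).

RES = [ 0x10  0xb3  0x18  0xb1  0xd2  0xd2  0xb3  0x10 ]

  t0: b1 18 b3 18 b3 45 10 10
  t1: b1 b3 18 b1 b3 d2 18 10
  t2: 10 18 d2 b3 b1 18 b3 b1
  t3: 10 b3 18 b1 d2 d2 b3 10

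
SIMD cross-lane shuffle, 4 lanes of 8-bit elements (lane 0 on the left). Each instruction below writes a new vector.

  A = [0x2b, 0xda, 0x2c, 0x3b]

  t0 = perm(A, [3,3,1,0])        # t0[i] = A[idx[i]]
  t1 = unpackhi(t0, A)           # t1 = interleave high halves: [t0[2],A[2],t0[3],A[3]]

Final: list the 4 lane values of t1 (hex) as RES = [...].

RES = [ 0xda  0x2c  0x2b  0x3b ]

  t0: 3b 3b da 2b
  t1: da 2c 2b 3b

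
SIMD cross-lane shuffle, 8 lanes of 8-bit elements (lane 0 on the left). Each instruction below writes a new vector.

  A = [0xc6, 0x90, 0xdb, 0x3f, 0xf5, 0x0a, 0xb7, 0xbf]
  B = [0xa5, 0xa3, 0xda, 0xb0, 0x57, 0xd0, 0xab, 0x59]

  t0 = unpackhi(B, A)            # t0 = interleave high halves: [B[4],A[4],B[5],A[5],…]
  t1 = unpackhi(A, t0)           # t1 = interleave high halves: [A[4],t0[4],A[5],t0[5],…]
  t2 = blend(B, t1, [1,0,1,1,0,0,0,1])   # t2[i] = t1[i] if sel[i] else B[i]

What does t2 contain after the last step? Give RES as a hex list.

  t0: 57 f5 d0 0a ab b7 59 bf
  t1: f5 ab 0a b7 b7 59 bf bf
  t2: f5 a3 0a b7 57 d0 ab bf

RES = [ 0xf5  0xa3  0x0a  0xb7  0x57  0xd0  0xab  0xbf ]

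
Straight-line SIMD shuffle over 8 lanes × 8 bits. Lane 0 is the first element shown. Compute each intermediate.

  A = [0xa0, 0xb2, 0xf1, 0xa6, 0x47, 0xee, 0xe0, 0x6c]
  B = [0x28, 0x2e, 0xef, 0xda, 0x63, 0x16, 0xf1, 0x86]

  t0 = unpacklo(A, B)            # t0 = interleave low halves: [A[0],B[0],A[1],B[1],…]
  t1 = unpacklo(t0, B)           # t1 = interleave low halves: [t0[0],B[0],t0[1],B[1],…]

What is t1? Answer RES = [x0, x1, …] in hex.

t0 = [0xa0, 0x28, 0xb2, 0x2e, 0xf1, 0xef, 0xa6, 0xda]
t1 = [0xa0, 0x28, 0x28, 0x2e, 0xb2, 0xef, 0x2e, 0xda]

RES = [0xa0, 0x28, 0x28, 0x2e, 0xb2, 0xef, 0x2e, 0xda]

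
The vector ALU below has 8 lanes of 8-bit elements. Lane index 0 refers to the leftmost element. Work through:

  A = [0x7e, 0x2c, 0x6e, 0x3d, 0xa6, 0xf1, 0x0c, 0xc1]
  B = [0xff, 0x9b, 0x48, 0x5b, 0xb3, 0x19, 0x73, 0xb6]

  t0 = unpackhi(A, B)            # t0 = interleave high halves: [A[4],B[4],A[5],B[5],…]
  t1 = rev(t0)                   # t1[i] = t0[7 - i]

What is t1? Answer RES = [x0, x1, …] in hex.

RES = [0xb6, 0xc1, 0x73, 0x0c, 0x19, 0xf1, 0xb3, 0xa6]

→ t0 |a6|b3|f1|19|0c|73|c1|b6|
→ t1 |b6|c1|73|0c|19|f1|b3|a6|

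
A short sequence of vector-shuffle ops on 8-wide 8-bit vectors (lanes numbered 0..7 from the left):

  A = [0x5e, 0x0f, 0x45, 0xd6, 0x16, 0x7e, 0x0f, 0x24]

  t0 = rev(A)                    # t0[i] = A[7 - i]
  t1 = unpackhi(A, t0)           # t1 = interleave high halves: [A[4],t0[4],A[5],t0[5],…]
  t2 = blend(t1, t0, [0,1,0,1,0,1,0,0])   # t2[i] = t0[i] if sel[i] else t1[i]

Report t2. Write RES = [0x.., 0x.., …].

RES = [0x16, 0x0f, 0x7e, 0x16, 0x0f, 0x45, 0x24, 0x5e]

t0 = [0x24, 0x0f, 0x7e, 0x16, 0xd6, 0x45, 0x0f, 0x5e]
t1 = [0x16, 0xd6, 0x7e, 0x45, 0x0f, 0x0f, 0x24, 0x5e]
t2 = [0x16, 0x0f, 0x7e, 0x16, 0x0f, 0x45, 0x24, 0x5e]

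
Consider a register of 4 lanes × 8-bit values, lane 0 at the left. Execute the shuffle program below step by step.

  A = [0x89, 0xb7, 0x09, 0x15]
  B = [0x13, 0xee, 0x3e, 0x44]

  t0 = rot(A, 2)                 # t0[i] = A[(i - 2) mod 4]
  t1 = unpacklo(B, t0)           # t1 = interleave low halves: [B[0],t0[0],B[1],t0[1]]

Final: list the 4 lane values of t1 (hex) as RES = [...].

t0 = [0x09, 0x15, 0x89, 0xb7]
t1 = [0x13, 0x09, 0xee, 0x15]

RES = [0x13, 0x09, 0xee, 0x15]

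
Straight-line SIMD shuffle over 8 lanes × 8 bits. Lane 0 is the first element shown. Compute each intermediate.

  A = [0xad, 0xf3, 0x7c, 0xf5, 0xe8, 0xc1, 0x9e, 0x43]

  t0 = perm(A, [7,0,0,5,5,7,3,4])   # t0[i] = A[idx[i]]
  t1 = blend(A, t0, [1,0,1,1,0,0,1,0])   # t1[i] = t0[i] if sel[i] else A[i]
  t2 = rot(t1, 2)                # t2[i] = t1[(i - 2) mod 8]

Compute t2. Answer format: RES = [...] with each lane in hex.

RES = [0xf5, 0x43, 0x43, 0xf3, 0xad, 0xc1, 0xe8, 0xc1]

  t0: 43 ad ad c1 c1 43 f5 e8
  t1: 43 f3 ad c1 e8 c1 f5 43
  t2: f5 43 43 f3 ad c1 e8 c1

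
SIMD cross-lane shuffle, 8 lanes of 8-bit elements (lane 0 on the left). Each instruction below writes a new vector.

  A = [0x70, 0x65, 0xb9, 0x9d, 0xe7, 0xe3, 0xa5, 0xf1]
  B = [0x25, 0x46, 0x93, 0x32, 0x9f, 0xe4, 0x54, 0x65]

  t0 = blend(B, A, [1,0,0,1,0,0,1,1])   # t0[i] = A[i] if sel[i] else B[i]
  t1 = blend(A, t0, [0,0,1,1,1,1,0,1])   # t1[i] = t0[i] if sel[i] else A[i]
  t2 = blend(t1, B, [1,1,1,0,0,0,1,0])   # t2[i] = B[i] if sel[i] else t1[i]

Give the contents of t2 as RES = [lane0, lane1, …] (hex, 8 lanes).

→ t0 |70|46|93|9d|9f|e4|a5|f1|
→ t1 |70|65|93|9d|9f|e4|a5|f1|
→ t2 |25|46|93|9d|9f|e4|54|f1|

RES = [0x25, 0x46, 0x93, 0x9d, 0x9f, 0xe4, 0x54, 0xf1]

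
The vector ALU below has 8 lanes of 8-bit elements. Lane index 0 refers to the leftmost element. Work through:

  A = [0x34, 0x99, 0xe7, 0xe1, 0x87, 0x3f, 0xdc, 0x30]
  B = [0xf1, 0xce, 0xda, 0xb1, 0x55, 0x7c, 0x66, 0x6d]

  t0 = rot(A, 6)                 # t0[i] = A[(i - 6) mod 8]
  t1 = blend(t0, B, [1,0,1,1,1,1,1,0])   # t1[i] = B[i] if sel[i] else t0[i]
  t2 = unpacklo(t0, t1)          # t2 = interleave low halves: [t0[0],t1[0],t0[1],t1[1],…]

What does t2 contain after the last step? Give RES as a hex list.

RES = [0xe7, 0xf1, 0xe1, 0xe1, 0x87, 0xda, 0x3f, 0xb1]

t0 = [0xe7, 0xe1, 0x87, 0x3f, 0xdc, 0x30, 0x34, 0x99]
t1 = [0xf1, 0xe1, 0xda, 0xb1, 0x55, 0x7c, 0x66, 0x99]
t2 = [0xe7, 0xf1, 0xe1, 0xe1, 0x87, 0xda, 0x3f, 0xb1]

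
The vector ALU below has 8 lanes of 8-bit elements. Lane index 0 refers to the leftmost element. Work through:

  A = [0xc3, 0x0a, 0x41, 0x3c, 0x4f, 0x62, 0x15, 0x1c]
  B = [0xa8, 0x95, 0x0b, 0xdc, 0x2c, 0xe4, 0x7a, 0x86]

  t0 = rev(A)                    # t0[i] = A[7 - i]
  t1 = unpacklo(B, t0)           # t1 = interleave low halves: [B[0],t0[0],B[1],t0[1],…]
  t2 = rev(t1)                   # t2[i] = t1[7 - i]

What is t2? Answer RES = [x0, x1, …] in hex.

  t0: 1c 15 62 4f 3c 41 0a c3
  t1: a8 1c 95 15 0b 62 dc 4f
  t2: 4f dc 62 0b 15 95 1c a8

RES = [ 0x4f  0xdc  0x62  0x0b  0x15  0x95  0x1c  0xa8 ]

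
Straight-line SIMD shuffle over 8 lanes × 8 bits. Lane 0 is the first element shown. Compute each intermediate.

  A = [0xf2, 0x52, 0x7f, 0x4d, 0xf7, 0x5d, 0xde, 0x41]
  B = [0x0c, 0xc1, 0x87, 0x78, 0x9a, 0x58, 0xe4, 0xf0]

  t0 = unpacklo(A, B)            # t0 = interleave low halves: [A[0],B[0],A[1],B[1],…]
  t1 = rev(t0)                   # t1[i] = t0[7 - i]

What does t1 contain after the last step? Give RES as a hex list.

t0 = [0xf2, 0x0c, 0x52, 0xc1, 0x7f, 0x87, 0x4d, 0x78]
t1 = [0x78, 0x4d, 0x87, 0x7f, 0xc1, 0x52, 0x0c, 0xf2]

RES = [0x78, 0x4d, 0x87, 0x7f, 0xc1, 0x52, 0x0c, 0xf2]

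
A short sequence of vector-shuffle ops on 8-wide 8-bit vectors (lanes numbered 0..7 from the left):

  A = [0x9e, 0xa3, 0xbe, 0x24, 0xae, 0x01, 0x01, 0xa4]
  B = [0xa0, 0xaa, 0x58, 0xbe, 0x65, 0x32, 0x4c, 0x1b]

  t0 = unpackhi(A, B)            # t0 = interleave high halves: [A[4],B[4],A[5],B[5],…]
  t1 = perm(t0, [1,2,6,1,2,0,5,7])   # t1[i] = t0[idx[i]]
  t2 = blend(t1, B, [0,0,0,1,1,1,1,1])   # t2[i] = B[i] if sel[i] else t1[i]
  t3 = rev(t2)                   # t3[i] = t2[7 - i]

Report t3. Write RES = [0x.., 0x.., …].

RES = [0x1b, 0x4c, 0x32, 0x65, 0xbe, 0xa4, 0x01, 0x65]

t0 = [0xae, 0x65, 0x01, 0x32, 0x01, 0x4c, 0xa4, 0x1b]
t1 = [0x65, 0x01, 0xa4, 0x65, 0x01, 0xae, 0x4c, 0x1b]
t2 = [0x65, 0x01, 0xa4, 0xbe, 0x65, 0x32, 0x4c, 0x1b]
t3 = [0x1b, 0x4c, 0x32, 0x65, 0xbe, 0xa4, 0x01, 0x65]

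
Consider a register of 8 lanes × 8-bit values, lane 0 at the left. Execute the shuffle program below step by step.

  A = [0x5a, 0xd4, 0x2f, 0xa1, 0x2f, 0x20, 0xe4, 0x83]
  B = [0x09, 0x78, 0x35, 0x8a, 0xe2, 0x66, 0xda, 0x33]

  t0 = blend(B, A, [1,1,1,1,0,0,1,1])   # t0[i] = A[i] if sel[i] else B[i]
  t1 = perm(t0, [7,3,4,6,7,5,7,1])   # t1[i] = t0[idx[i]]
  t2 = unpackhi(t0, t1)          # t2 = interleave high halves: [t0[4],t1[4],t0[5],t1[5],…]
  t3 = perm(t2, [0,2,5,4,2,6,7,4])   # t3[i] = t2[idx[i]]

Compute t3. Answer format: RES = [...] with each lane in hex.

→ t0 |5a|d4|2f|a1|e2|66|e4|83|
→ t1 |83|a1|e2|e4|83|66|83|d4|
→ t2 |e2|83|66|66|e4|83|83|d4|
→ t3 |e2|66|83|e4|66|83|d4|e4|

RES = [0xe2, 0x66, 0x83, 0xe4, 0x66, 0x83, 0xd4, 0xe4]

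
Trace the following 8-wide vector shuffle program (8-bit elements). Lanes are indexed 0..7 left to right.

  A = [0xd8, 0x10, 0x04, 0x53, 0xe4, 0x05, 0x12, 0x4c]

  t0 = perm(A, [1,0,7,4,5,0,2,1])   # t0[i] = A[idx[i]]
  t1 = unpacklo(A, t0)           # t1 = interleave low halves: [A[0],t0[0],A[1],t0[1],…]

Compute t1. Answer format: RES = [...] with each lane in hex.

  t0: 10 d8 4c e4 05 d8 04 10
  t1: d8 10 10 d8 04 4c 53 e4

RES = [0xd8, 0x10, 0x10, 0xd8, 0x04, 0x4c, 0x53, 0xe4]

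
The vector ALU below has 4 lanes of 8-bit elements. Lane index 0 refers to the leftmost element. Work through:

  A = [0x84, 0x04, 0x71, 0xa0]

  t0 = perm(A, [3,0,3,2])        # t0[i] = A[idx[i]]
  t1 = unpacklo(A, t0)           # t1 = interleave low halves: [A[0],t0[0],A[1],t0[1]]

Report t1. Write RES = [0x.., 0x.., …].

  t0: a0 84 a0 71
  t1: 84 a0 04 84

RES = [0x84, 0xa0, 0x04, 0x84]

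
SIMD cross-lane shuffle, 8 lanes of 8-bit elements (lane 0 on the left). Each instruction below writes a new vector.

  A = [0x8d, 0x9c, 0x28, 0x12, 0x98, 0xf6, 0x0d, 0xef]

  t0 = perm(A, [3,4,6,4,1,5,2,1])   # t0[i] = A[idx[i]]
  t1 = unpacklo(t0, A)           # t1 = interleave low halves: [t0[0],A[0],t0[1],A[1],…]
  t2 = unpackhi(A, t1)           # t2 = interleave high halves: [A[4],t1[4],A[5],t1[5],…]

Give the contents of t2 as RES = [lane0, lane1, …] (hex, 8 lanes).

RES = [ 0x98  0x0d  0xf6  0x28  0x0d  0x98  0xef  0x12 ]

t0 = [0x12, 0x98, 0x0d, 0x98, 0x9c, 0xf6, 0x28, 0x9c]
t1 = [0x12, 0x8d, 0x98, 0x9c, 0x0d, 0x28, 0x98, 0x12]
t2 = [0x98, 0x0d, 0xf6, 0x28, 0x0d, 0x98, 0xef, 0x12]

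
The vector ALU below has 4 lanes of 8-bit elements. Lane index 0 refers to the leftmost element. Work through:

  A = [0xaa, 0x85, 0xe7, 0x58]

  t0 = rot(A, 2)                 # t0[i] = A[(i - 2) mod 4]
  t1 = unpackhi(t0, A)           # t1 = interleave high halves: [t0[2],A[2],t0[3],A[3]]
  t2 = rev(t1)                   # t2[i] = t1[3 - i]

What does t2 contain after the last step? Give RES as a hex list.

RES = [0x58, 0x85, 0xe7, 0xaa]

t0 = [0xe7, 0x58, 0xaa, 0x85]
t1 = [0xaa, 0xe7, 0x85, 0x58]
t2 = [0x58, 0x85, 0xe7, 0xaa]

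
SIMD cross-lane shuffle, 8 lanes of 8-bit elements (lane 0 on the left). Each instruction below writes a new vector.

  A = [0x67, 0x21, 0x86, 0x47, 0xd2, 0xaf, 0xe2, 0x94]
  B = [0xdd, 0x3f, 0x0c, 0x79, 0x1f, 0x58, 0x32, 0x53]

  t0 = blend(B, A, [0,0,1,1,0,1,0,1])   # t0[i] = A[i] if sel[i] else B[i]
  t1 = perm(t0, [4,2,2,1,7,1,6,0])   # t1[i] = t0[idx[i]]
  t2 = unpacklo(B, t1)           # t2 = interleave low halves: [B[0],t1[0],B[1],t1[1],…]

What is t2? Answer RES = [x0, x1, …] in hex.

RES = [ 0xdd  0x1f  0x3f  0x86  0x0c  0x86  0x79  0x3f ]

  t0: dd 3f 86 47 1f af 32 94
  t1: 1f 86 86 3f 94 3f 32 dd
  t2: dd 1f 3f 86 0c 86 79 3f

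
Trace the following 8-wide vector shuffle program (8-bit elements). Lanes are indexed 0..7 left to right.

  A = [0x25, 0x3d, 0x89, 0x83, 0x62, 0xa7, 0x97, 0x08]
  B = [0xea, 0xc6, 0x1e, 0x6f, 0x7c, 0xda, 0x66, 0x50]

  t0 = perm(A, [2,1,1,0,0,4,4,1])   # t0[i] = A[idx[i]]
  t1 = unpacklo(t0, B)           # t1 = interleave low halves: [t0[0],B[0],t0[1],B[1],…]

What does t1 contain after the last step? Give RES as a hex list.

→ t0 |89|3d|3d|25|25|62|62|3d|
→ t1 |89|ea|3d|c6|3d|1e|25|6f|

RES = [0x89, 0xea, 0x3d, 0xc6, 0x3d, 0x1e, 0x25, 0x6f]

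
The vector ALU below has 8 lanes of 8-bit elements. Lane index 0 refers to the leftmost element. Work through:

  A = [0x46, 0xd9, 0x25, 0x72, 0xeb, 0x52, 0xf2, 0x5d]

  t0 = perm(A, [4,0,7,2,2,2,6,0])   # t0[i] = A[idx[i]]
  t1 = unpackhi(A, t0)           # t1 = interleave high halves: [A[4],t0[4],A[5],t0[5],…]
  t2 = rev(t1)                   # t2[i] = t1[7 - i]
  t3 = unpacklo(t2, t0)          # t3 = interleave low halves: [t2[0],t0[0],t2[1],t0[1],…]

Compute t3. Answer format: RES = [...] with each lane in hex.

RES = [ 0x46  0xeb  0x5d  0x46  0xf2  0x5d  0xf2  0x25 ]

  t0: eb 46 5d 25 25 25 f2 46
  t1: eb 25 52 25 f2 f2 5d 46
  t2: 46 5d f2 f2 25 52 25 eb
  t3: 46 eb 5d 46 f2 5d f2 25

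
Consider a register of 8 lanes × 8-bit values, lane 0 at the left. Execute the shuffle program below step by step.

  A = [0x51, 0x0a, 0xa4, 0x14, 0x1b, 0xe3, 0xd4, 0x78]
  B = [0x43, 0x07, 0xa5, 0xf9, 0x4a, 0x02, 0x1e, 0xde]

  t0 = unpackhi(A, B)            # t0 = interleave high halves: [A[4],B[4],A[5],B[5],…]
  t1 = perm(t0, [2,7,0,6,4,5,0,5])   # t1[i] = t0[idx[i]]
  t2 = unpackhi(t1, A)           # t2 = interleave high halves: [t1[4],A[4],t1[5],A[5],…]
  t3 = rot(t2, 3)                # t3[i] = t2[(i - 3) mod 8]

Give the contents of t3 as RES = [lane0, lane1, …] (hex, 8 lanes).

→ t0 |1b|4a|e3|02|d4|1e|78|de|
→ t1 |e3|de|1b|78|d4|1e|1b|1e|
→ t2 |d4|1b|1e|e3|1b|d4|1e|78|
→ t3 |d4|1e|78|d4|1b|1e|e3|1b|

RES = [0xd4, 0x1e, 0x78, 0xd4, 0x1b, 0x1e, 0xe3, 0x1b]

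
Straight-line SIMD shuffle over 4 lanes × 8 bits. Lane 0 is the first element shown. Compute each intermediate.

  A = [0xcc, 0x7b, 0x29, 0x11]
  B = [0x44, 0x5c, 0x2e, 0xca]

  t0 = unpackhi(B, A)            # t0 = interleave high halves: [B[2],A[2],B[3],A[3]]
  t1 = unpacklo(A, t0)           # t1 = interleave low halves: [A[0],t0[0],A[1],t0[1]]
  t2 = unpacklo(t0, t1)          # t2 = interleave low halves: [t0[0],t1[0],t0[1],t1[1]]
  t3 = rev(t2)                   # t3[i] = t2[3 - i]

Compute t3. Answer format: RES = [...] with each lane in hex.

RES = [ 0x2e  0x29  0xcc  0x2e ]

  t0: 2e 29 ca 11
  t1: cc 2e 7b 29
  t2: 2e cc 29 2e
  t3: 2e 29 cc 2e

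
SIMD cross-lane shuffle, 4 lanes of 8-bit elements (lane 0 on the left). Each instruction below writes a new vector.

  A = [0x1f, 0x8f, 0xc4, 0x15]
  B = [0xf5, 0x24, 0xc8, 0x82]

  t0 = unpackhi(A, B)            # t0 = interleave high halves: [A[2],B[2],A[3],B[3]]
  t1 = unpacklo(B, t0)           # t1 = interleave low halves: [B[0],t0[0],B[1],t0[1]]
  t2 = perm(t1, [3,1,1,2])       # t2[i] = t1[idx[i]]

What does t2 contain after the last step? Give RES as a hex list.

→ t0 |c4|c8|15|82|
→ t1 |f5|c4|24|c8|
→ t2 |c8|c4|c4|24|

RES = [ 0xc8  0xc4  0xc4  0x24 ]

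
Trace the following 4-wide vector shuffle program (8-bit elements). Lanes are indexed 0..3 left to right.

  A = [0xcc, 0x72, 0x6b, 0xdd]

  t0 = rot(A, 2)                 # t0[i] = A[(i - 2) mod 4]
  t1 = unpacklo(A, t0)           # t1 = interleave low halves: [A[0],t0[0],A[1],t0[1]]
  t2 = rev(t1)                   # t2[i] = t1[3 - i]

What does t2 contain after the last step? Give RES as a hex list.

  t0: 6b dd cc 72
  t1: cc 6b 72 dd
  t2: dd 72 6b cc

RES = [0xdd, 0x72, 0x6b, 0xcc]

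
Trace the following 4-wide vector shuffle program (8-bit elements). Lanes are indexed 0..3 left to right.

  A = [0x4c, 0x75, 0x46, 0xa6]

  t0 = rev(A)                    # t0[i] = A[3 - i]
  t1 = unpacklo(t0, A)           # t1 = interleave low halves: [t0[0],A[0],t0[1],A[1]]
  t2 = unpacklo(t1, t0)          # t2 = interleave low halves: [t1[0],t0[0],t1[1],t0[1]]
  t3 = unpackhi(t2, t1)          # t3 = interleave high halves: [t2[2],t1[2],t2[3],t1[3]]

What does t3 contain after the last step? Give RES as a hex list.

→ t0 |a6|46|75|4c|
→ t1 |a6|4c|46|75|
→ t2 |a6|a6|4c|46|
→ t3 |4c|46|46|75|

RES = [0x4c, 0x46, 0x46, 0x75]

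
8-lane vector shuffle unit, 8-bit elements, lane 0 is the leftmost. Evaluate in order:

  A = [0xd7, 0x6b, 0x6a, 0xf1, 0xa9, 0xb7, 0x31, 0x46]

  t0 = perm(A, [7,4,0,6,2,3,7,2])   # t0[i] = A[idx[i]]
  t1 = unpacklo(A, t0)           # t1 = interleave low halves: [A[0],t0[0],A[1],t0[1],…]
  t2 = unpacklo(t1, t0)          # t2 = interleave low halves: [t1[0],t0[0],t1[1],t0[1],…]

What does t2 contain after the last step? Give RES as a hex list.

RES = [0xd7, 0x46, 0x46, 0xa9, 0x6b, 0xd7, 0xa9, 0x31]

  t0: 46 a9 d7 31 6a f1 46 6a
  t1: d7 46 6b a9 6a d7 f1 31
  t2: d7 46 46 a9 6b d7 a9 31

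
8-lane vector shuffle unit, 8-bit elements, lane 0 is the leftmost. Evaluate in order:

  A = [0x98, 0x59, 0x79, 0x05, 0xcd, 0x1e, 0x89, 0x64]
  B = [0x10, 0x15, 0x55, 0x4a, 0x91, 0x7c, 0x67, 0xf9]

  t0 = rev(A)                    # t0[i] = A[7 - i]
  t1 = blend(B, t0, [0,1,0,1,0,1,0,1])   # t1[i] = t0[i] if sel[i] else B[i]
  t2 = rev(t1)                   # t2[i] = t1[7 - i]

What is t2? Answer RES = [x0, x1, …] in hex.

RES = [0x98, 0x67, 0x79, 0x91, 0xcd, 0x55, 0x89, 0x10]

t0 = [0x64, 0x89, 0x1e, 0xcd, 0x05, 0x79, 0x59, 0x98]
t1 = [0x10, 0x89, 0x55, 0xcd, 0x91, 0x79, 0x67, 0x98]
t2 = [0x98, 0x67, 0x79, 0x91, 0xcd, 0x55, 0x89, 0x10]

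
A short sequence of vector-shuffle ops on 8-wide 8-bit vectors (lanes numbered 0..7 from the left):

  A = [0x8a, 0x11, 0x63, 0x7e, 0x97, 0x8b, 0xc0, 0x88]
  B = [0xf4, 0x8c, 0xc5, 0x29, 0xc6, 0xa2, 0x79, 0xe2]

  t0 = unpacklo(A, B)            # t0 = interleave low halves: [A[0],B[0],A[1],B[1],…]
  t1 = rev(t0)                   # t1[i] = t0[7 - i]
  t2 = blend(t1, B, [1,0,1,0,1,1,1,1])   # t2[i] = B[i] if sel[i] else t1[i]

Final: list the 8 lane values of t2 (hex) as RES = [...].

RES = [ 0xf4  0x7e  0xc5  0x63  0xc6  0xa2  0x79  0xe2 ]

  t0: 8a f4 11 8c 63 c5 7e 29
  t1: 29 7e c5 63 8c 11 f4 8a
  t2: f4 7e c5 63 c6 a2 79 e2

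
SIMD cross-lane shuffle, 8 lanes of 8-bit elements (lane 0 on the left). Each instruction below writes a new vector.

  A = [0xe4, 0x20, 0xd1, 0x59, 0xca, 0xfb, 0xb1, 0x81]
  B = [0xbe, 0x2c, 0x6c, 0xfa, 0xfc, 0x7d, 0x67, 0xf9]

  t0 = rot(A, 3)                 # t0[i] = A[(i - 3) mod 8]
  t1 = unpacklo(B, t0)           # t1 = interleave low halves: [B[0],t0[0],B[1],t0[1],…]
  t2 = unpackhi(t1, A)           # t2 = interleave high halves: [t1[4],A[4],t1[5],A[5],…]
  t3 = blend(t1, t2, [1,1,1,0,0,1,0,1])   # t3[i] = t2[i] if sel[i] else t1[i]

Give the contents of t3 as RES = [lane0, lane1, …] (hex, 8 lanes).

RES = [0x6c, 0xca, 0x81, 0xb1, 0x6c, 0xb1, 0xfa, 0x81]

  t0: fb b1 81 e4 20 d1 59 ca
  t1: be fb 2c b1 6c 81 fa e4
  t2: 6c ca 81 fb fa b1 e4 81
  t3: 6c ca 81 b1 6c b1 fa 81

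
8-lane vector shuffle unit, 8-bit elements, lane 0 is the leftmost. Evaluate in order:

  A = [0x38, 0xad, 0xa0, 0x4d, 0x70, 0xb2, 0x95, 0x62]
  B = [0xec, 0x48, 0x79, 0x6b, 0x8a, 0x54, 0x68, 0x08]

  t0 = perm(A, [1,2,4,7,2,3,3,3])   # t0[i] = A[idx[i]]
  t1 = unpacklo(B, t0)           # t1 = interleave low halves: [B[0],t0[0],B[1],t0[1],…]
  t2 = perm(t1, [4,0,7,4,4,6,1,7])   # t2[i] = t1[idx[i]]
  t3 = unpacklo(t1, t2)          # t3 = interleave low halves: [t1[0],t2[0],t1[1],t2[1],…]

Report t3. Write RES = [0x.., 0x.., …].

RES = [0xec, 0x79, 0xad, 0xec, 0x48, 0x62, 0xa0, 0x79]

t0 = [0xad, 0xa0, 0x70, 0x62, 0xa0, 0x4d, 0x4d, 0x4d]
t1 = [0xec, 0xad, 0x48, 0xa0, 0x79, 0x70, 0x6b, 0x62]
t2 = [0x79, 0xec, 0x62, 0x79, 0x79, 0x6b, 0xad, 0x62]
t3 = [0xec, 0x79, 0xad, 0xec, 0x48, 0x62, 0xa0, 0x79]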